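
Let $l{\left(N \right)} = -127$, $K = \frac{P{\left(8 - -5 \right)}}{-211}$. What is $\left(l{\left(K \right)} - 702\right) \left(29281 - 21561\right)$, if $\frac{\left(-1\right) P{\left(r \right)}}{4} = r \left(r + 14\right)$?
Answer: $-6399880$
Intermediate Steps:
$P{\left(r \right)} = - 4 r \left(14 + r\right)$ ($P{\left(r \right)} = - 4 r \left(r + 14\right) = - 4 r \left(14 + r\right)$)
$K = \frac{1404}{211}$ ($K = \frac{\left(-4\right) \left(8 - -5\right) \left(14 + \left(8 - -5\right)\right)}{-211} = - 4 \left(8 + 5\right) \left(14 + \left(8 + 5\right)\right) \left(- \frac{1}{211}\right) = \left(-4\right) 13 \left(14 + 13\right) \left(- \frac{1}{211}\right) = \left(-4\right) 13 \cdot 27 \left(- \frac{1}{211}\right) = \left(-1404\right) \left(- \frac{1}{211}\right) = \frac{1404}{211} \approx 6.654$)
$\left(l{\left(K \right)} - 702\right) \left(29281 - 21561\right) = \left(-127 - 702\right) \left(29281 - 21561\right) = \left(-829\right) 7720 = -6399880$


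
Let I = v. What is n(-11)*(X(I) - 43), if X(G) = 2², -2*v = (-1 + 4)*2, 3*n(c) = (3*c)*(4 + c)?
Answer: -3003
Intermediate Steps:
n(c) = c*(4 + c) (n(c) = ((3*c)*(4 + c))/3 = (3*c*(4 + c))/3 = c*(4 + c))
v = -3 (v = -(-1 + 4)*2/2 = -3*2/2 = -½*6 = -3)
I = -3
X(G) = 4
n(-11)*(X(I) - 43) = (-11*(4 - 11))*(4 - 43) = -11*(-7)*(-39) = 77*(-39) = -3003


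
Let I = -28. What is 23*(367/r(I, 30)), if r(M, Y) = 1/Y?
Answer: 253230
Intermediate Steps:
23*(367/r(I, 30)) = 23*(367/(1/30)) = 23*(367*30) = 23*11010 = 253230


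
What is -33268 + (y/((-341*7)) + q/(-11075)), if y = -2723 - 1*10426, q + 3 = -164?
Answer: -879327655896/26436025 ≈ -33263.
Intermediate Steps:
q = -167 (q = -3 - 164 = -167)
y = -13149 (y = -2723 - 10426 = -13149)
-33268 + (y/((-341*7)) + q/(-11075)) = -33268 + (-13149/((-341*7)) - 167/(-11075)) = -33268 + (-13149/(-2387) - 167*(-1/11075)) = -33268 + (-13149*(-1/2387) + 167/11075) = -33268 + (13149/2387 + 167/11075) = -33268 + 146023804/26436025 = -879327655896/26436025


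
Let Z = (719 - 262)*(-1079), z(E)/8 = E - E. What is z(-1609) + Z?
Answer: -493103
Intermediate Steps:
z(E) = 0 (z(E) = 8*(E - E) = 8*0 = 0)
Z = -493103 (Z = 457*(-1079) = -493103)
z(-1609) + Z = 0 - 493103 = -493103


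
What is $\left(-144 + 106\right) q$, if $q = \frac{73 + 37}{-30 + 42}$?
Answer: $- \frac{1045}{3} \approx -348.33$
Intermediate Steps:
$q = \frac{55}{6}$ ($q = \frac{110}{12} = 110 \cdot \frac{1}{12} = \frac{55}{6} \approx 9.1667$)
$\left(-144 + 106\right) q = \left(-144 + 106\right) \frac{55}{6} = \left(-38\right) \frac{55}{6} = - \frac{1045}{3}$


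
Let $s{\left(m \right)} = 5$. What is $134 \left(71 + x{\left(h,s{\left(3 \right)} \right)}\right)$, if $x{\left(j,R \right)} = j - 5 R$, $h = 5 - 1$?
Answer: $6700$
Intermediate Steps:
$h = 4$
$134 \left(71 + x{\left(h,s{\left(3 \right)} \right)}\right) = 134 \left(71 + \left(4 - 25\right)\right) = 134 \left(71 - 21\right) = 134 \cdot 50 = 6700$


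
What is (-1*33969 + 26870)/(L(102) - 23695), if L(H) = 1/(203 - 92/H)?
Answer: 73169393/244224314 ≈ 0.29960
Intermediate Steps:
(-1*33969 + 26870)/(L(102) - 23695) = (-1*33969 + 26870)/(102/(-92 + 203*102) - 23695) = (-33969 + 26870)/(102/(-92 + 20706) - 23695) = -7099/(102/20614 - 23695) = -7099/(102*(1/20614) - 23695) = -7099/(51/10307 - 23695) = -7099/(-244224314/10307) = -7099*(-10307/244224314) = 73169393/244224314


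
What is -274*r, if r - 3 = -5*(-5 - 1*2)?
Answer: -10412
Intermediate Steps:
r = 38 (r = 3 - 5*(-5 - 1*2) = 3 - 5*(-5 - 2) = 3 - 5*(-7) = 3 + 35 = 38)
-274*r = -274*38 = -10412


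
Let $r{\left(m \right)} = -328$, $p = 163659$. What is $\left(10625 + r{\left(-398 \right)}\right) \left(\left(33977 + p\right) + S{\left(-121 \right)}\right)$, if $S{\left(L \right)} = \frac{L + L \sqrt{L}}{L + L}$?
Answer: $\frac{4070126081}{2} + \frac{113267 i}{2} \approx 2.0351 \cdot 10^{9} + 56634.0 i$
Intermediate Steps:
$S{\left(L \right)} = \frac{L + L^{\frac{3}{2}}}{2 L}$
$\left(10625 + r{\left(-398 \right)}\right) \left(\left(33977 + p\right) + S{\left(-121 \right)}\right) = \left(10625 - 328\right) \left(\left(33977 + 163659\right) + \left(\frac{1}{2} + \frac{\sqrt{-121}}{2}\right)\right) = 10297 \left(197636 + \left(\frac{1}{2} + \frac{11 i}{2}\right)\right) = 10297 \left(\frac{395273}{2} + \frac{11 i}{2}\right) = \frac{4070126081}{2} + \frac{113267 i}{2}$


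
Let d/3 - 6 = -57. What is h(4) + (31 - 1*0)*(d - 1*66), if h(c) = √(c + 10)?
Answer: -6789 + √14 ≈ -6785.3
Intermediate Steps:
d = -153 (d = 18 + 3*(-57) = 18 - 171 = -153)
h(c) = √(10 + c)
h(4) + (31 - 1*0)*(d - 1*66) = √(10 + 4) + (31 - 1*0)*(-153 - 1*66) = √14 + (31 + 0)*(-153 - 66) = √14 + 31*(-219) = √14 - 6789 = -6789 + √14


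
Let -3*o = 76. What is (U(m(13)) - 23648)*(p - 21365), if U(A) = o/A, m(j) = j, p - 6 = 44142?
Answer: -21013854484/39 ≈ -5.3882e+8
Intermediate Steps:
p = 44148 (p = 6 + 44142 = 44148)
o = -76/3 (o = -⅓*76 = -76/3 ≈ -25.333)
U(A) = -76/(3*A)
(U(m(13)) - 23648)*(p - 21365) = (-76/3/13 - 23648)*(44148 - 21365) = (-76/3*1/13 - 23648)*22783 = (-76/39 - 23648)*22783 = -922348/39*22783 = -21013854484/39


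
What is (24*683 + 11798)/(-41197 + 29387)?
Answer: -2819/1181 ≈ -2.3870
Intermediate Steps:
(24*683 + 11798)/(-41197 + 29387) = (16392 + 11798)/(-11810) = 28190*(-1/11810) = -2819/1181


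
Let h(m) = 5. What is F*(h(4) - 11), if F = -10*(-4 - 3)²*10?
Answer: 29400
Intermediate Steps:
F = -4900 (F = -10*(-7)²*10 = -10*49*10 = -490*10 = -4900)
F*(h(4) - 11) = -4900*(5 - 11) = -4900*(-6) = 29400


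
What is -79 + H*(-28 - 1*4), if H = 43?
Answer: -1455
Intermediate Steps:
-79 + H*(-28 - 1*4) = -79 + 43*(-28 - 1*4) = -79 + 43*(-28 - 4) = -79 + 43*(-32) = -79 - 1376 = -1455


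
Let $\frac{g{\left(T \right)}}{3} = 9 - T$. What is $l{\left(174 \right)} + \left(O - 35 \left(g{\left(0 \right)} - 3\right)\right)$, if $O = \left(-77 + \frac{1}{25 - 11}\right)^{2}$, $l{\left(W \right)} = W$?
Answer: $\frac{1029393}{196} \approx 5252.0$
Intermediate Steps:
$g{\left(T \right)} = 27 - 3 T$ ($g{\left(T \right)} = 3 \left(9 - T\right) = 27 - 3 T$)
$O = \frac{1159929}{196}$ ($O = \left(-77 + \frac{1}{14}\right)^{2} = \left(- \frac{1077}{14}\right)^{2} = \frac{1159929}{196} \approx 5918.0$)
$l{\left(174 \right)} + \left(O - 35 \left(g{\left(0 \right)} - 3\right)\right) = 174 + \left(\frac{1159929}{196} - 35 \left(\left(27 - 0\right) - 3\right)\right) = 174 + \left(\frac{1159929}{196} - 35 \left(\left(27 + 0\right) - 3\right)\right) = 174 + \left(\frac{1159929}{196} - 35 \left(27 - 3\right)\right) = 174 + \left(\frac{1159929}{196} - 35 \cdot 24\right) = 174 + \left(\frac{1159929}{196} - 840\right) = 174 + \frac{995289}{196} = \frac{1029393}{196}$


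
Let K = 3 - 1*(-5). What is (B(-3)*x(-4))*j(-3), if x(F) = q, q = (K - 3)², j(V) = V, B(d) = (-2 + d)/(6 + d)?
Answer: 125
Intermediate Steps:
B(d) = (-2 + d)/(6 + d)
K = 8 (K = 3 + 5 = 8)
q = 25 (q = (8 - 3)² = 5² = 25)
x(F) = 25
(B(-3)*x(-4))*j(-3) = (((-2 - 3)/(6 - 3))*25)*(-3) = ((-5/3)*25)*(-3) = (((⅓)*(-5))*25)*(-3) = -5/3*25*(-3) = -125/3*(-3) = 125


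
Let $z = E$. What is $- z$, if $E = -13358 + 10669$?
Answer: $2689$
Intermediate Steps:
$E = -2689$
$z = -2689$
$- z = \left(-1\right) \left(-2689\right) = 2689$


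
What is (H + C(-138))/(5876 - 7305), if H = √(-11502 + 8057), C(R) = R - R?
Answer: -I*√3445/1429 ≈ -0.041074*I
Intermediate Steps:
C(R) = 0
H = I*√3445 (H = √(-3445) = I*√3445 ≈ 58.694*I)
(H + C(-138))/(5876 - 7305) = (I*√3445 + 0)/(5876 - 7305) = (I*√3445)/(-1429) = (I*√3445)*(-1/1429) = -I*√3445/1429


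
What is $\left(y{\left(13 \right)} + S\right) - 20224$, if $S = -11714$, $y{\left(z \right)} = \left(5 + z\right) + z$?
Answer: $-31907$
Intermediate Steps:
$y{\left(z \right)} = 5 + 2 z$
$\left(y{\left(13 \right)} + S\right) - 20224 = \left(\left(5 + 2 \cdot 13\right) - 11714\right) - 20224 = \left(\left(5 + 26\right) - 11714\right) - 20224 = \left(31 - 11714\right) - 20224 = -11683 - 20224 = -31907$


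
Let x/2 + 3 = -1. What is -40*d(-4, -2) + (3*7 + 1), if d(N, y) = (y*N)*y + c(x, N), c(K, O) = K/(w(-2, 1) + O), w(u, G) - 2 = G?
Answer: 342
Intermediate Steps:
w(u, G) = 2 + G
x = -8 (x = -6 + 2*(-1) = -6 - 2 = -8)
c(K, O) = K/(3 + O) (c(K, O) = K/((2 + 1) + O) = K/(3 + O))
d(N, y) = -8/(3 + N) + N*y**2 (d(N, y) = (y*N)*y - 8/(3 + N) = (N*y)*y - 8/(3 + N) = N*y**2 - 8/(3 + N) = -8/(3 + N) + N*y**2)
-40*d(-4, -2) + (3*7 + 1) = -40*(-8 - 4*(-2)**2*(3 - 4))/(3 - 4) + (3*7 + 1) = -40*(-8 - 4*4*(-1))/(-1) + (21 + 1) = -(-40)*(-8 + 16) + 22 = -(-40)*8 + 22 = -40*(-8) + 22 = 320 + 22 = 342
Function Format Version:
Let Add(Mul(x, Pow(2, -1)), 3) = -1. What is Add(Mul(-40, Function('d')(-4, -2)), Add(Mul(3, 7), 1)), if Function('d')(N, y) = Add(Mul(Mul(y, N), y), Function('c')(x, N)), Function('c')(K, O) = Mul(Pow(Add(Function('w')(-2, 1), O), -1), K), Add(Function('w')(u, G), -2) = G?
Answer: 342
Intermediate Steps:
Function('w')(u, G) = Add(2, G)
x = -8 (x = Add(-6, Mul(2, -1)) = Add(-6, -2) = -8)
Function('c')(K, O) = Mul(K, Pow(Add(3, O), -1)) (Function('c')(K, O) = Mul(Pow(Add(Add(2, 1), O), -1), K) = Mul(Pow(Add(3, O), -1), K) = Mul(K, Pow(Add(3, O), -1)))
Function('d')(N, y) = Add(Mul(-8, Pow(Add(3, N), -1)), Mul(N, Pow(y, 2))) (Function('d')(N, y) = Add(Mul(Mul(y, N), y), Mul(-8, Pow(Add(3, N), -1))) = Add(Mul(Mul(N, y), y), Mul(-8, Pow(Add(3, N), -1))) = Add(Mul(N, Pow(y, 2)), Mul(-8, Pow(Add(3, N), -1))) = Add(Mul(-8, Pow(Add(3, N), -1)), Mul(N, Pow(y, 2))))
Add(Mul(-40, Function('d')(-4, -2)), Add(Mul(3, 7), 1)) = Add(Mul(-40, Mul(Pow(Add(3, -4), -1), Add(-8, Mul(-4, Pow(-2, 2), Add(3, -4))))), Add(Mul(3, 7), 1)) = Add(Mul(-40, Mul(Pow(-1, -1), Add(-8, Mul(-4, 4, -1)))), Add(21, 1)) = Add(Mul(-40, Mul(-1, Add(-8, 16))), 22) = Add(Mul(-40, Mul(-1, 8)), 22) = Add(Mul(-40, -8), 22) = Add(320, 22) = 342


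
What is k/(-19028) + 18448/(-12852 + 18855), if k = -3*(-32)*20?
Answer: 84875696/28556271 ≈ 2.9722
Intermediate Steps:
k = 1920 (k = 96*20 = 1920)
k/(-19028) + 18448/(-12852 + 18855) = 1920/(-19028) + 18448/(-12852 + 18855) = 1920*(-1/19028) + 18448/6003 = -480/4757 + 18448*(1/6003) = -480/4757 + 18448/6003 = 84875696/28556271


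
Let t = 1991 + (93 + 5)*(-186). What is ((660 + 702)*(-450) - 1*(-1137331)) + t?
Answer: 508194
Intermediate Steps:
t = -16237 (t = 1991 + 98*(-186) = 1991 - 18228 = -16237)
((660 + 702)*(-450) - 1*(-1137331)) + t = ((660 + 702)*(-450) - 1*(-1137331)) - 16237 = (1362*(-450) + 1137331) - 16237 = (-612900 + 1137331) - 16237 = 524431 - 16237 = 508194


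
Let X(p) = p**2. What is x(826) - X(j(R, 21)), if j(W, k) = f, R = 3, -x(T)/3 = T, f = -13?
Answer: -2647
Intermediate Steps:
x(T) = -3*T
j(W, k) = -13
x(826) - X(j(R, 21)) = -3*826 - 1*(-13)**2 = -2478 - 1*169 = -2478 - 169 = -2647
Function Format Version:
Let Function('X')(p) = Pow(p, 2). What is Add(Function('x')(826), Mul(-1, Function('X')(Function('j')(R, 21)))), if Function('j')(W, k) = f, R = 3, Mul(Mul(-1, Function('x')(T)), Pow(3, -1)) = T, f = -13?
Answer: -2647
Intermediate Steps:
Function('x')(T) = Mul(-3, T)
Function('j')(W, k) = -13
Add(Function('x')(826), Mul(-1, Function('X')(Function('j')(R, 21)))) = Add(Mul(-3, 826), Mul(-1, Pow(-13, 2))) = Add(-2478, Mul(-1, 169)) = Add(-2478, -169) = -2647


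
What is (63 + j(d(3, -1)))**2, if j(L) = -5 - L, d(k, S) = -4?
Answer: 3844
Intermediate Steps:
(63 + j(d(3, -1)))**2 = (63 + (-5 - 1*(-4)))**2 = (63 + (-5 + 4))**2 = (63 - 1)**2 = 62**2 = 3844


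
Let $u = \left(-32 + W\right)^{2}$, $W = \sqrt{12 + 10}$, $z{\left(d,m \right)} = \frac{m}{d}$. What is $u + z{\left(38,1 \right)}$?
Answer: $\frac{39749}{38} - 64 \sqrt{22} \approx 745.84$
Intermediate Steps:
$W = \sqrt{22} \approx 4.6904$
$u = \left(-32 + \sqrt{22}\right)^{2} \approx 745.81$
$u + z{\left(38,1 \right)} = \left(32 - \sqrt{22}\right)^{2} + 1 \cdot \frac{1}{38} = \left(32 - \sqrt{22}\right)^{2} + \frac{1}{38} = \frac{1}{38} + \left(32 - \sqrt{22}\right)^{2}$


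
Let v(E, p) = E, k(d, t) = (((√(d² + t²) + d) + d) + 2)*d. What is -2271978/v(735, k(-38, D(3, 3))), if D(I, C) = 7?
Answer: -757326/245 ≈ -3091.1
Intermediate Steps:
k(d, t) = d*(2 + √(d² + t²) + 2*d) (k(d, t) = (((d + √(d² + t²)) + d) + 2)*d = ((√(d² + t²) + 2*d) + 2)*d = (2 + √(d² + t²) + 2*d)*d = d*(2 + √(d² + t²) + 2*d))
-2271978/v(735, k(-38, D(3, 3))) = -2271978/735 = -2271978*1/735 = -757326/245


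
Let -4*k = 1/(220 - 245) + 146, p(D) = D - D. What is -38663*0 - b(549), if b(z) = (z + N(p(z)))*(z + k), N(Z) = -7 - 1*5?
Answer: -27521787/100 ≈ -2.7522e+5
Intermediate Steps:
p(D) = 0
k = -3649/100 (k = -(1/(220 - 245) + 146)/4 = -(1/(-25) + 146)/4 = -(-1/25 + 146)/4 = -1/4*3649/25 = -3649/100 ≈ -36.490)
N(Z) = -12 (N(Z) = -7 - 5 = -12)
b(z) = (-12 + z)*(-3649/100 + z) (b(z) = (z - 12)*(z - 3649/100) = (-12 + z)*(-3649/100 + z))
-38663*0 - b(549) = -38663*0 - (10947/25 + 549**2 - 4849/100*549) = 0 - (10947/25 + 301401 - 2662101/100) = 0 - 1*27521787/100 = 0 - 27521787/100 = -27521787/100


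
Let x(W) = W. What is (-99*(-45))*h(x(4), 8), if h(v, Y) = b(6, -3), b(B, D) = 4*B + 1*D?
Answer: 93555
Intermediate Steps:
b(B, D) = D + 4*B (b(B, D) = 4*B + D = D + 4*B)
h(v, Y) = 21 (h(v, Y) = -3 + 4*6 = -3 + 24 = 21)
(-99*(-45))*h(x(4), 8) = -99*(-45)*21 = 4455*21 = 93555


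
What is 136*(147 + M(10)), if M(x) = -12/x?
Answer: 99144/5 ≈ 19829.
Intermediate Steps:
136*(147 + M(10)) = 136*(147 - 12/10) = 136*(147 - 12*1/10) = 136*(147 - 6/5) = 136*(729/5) = 99144/5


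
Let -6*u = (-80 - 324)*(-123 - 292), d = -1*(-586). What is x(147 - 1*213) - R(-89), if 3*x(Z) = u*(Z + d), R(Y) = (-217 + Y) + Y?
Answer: -43588045/9 ≈ -4.8431e+6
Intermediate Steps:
d = 586
u = -83830/3 (u = -(-80 - 324)*(-123 - 292)/6 = -(-202)*(-415)/3 = -⅙*167660 = -83830/3 ≈ -27943.)
R(Y) = -217 + 2*Y
x(Z) = -49124380/9 - 83830*Z/9 (x(Z) = (-83830*(Z + 586)/3)/3 = (-83830*(586 + Z)/3)/3 = (-49124380/3 - 83830*Z/3)/3 = -49124380/9 - 83830*Z/9)
x(147 - 1*213) - R(-89) = (-49124380/9 - 83830*(147 - 1*213)/9) - (-217 + 2*(-89)) = (-49124380/9 - 83830*(147 - 213)/9) - (-217 - 178) = (-49124380/9 - 83830/9*(-66)) - 1*(-395) = (-49124380/9 + 1844260/3) + 395 = -43591600/9 + 395 = -43588045/9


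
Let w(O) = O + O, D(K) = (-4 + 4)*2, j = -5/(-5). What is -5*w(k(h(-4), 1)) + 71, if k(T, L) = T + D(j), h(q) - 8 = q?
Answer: 31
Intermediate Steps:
h(q) = 8 + q
j = 1 (j = -5*(-⅕) = 1)
D(K) = 0 (D(K) = 0*2 = 0)
k(T, L) = T (k(T, L) = T + 0 = T)
w(O) = 2*O
-5*w(k(h(-4), 1)) + 71 = -10*(8 - 4) + 71 = -10*4 + 71 = -5*8 + 71 = -40 + 71 = 31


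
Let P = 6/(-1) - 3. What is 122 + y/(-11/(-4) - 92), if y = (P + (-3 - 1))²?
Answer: 42878/357 ≈ 120.11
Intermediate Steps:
P = -9 (P = 6*(-1) - 3 = -6 - 3 = -9)
y = 169 (y = (-9 + (-3 - 1))² = (-9 - 4)² = (-13)² = 169)
122 + y/(-11/(-4) - 92) = 122 + 169/(-11/(-4) - 92) = 122 + 169/(-11*(-¼) - 92) = 122 + 169/(11/4 - 92) = 122 + 169/(-357/4) = 122 - 4/357*169 = 122 - 676/357 = 42878/357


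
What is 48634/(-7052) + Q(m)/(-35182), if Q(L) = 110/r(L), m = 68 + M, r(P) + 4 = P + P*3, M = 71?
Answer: -118061952737/17119139016 ≈ -6.8965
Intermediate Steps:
r(P) = -4 + 4*P (r(P) = -4 + (P + P*3) = -4 + (P + 3*P) = -4 + 4*P)
m = 139 (m = 68 + 71 = 139)
Q(L) = 110/(-4 + 4*L)
48634/(-7052) + Q(m)/(-35182) = 48634/(-7052) + (55/(2*(-1 + 139)))/(-35182) = 48634*(-1/7052) + ((55/2)/138)*(-1/35182) = -24317/3526 + ((55/2)*(1/138))*(-1/35182) = -24317/3526 + (55/276)*(-1/35182) = -24317/3526 - 55/9710232 = -118061952737/17119139016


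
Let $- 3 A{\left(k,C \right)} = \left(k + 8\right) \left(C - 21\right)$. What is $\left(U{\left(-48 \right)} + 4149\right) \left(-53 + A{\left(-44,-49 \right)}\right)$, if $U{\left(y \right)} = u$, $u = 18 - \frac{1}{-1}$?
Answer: $-3722024$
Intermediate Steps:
$u = 19$ ($u = 18 - -1 = 18 + 1 = 19$)
$U{\left(y \right)} = 19$
$A{\left(k,C \right)} = - \frac{\left(-21 + C\right) \left(8 + k\right)}{3}$ ($A{\left(k,C \right)} = - \frac{\left(k + 8\right) \left(C - 21\right)}{3} = - \frac{\left(8 + k\right) \left(-21 + C\right)}{3} = - \frac{\left(-21 + C\right) \left(8 + k\right)}{3}$)
$\left(U{\left(-48 \right)} + 4149\right) \left(-53 + A{\left(-44,-49 \right)}\right) = \left(19 + 4149\right) \left(-53 + \left(56 + 7 \left(-44\right) - - \frac{392}{3} - \left(- \frac{49}{3}\right) \left(-44\right)\right)\right) = 4168 \left(-53 + \left(56 - 308 + \frac{392}{3} - \frac{2156}{3}\right)\right) = 4168 \left(-53 - 840\right) = 4168 \left(-893\right) = -3722024$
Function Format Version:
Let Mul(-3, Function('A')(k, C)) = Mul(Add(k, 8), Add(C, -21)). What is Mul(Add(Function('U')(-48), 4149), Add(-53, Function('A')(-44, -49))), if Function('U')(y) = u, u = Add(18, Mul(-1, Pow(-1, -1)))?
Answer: -3722024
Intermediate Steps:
u = 19 (u = Add(18, Mul(-1, -1)) = Add(18, 1) = 19)
Function('U')(y) = 19
Function('A')(k, C) = Mul(Rational(-1, 3), Add(-21, C), Add(8, k)) (Function('A')(k, C) = Mul(Rational(-1, 3), Mul(Add(k, 8), Add(C, -21))) = Mul(Rational(-1, 3), Mul(Add(8, k), Add(-21, C))) = Mul(Rational(-1, 3), Mul(Add(-21, C), Add(8, k))) = Mul(Rational(-1, 3), Add(-21, C), Add(8, k)))
Mul(Add(Function('U')(-48), 4149), Add(-53, Function('A')(-44, -49))) = Mul(Add(19, 4149), Add(-53, Add(56, Mul(7, -44), Mul(Rational(-8, 3), -49), Mul(Rational(-1, 3), -49, -44)))) = Mul(4168, Add(-53, Add(56, -308, Rational(392, 3), Rational(-2156, 3)))) = Mul(4168, Add(-53, -840)) = Mul(4168, -893) = -3722024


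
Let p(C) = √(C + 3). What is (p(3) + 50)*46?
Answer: 2300 + 46*√6 ≈ 2412.7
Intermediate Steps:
p(C) = √(3 + C)
(p(3) + 50)*46 = (√(3 + 3) + 50)*46 = (√6 + 50)*46 = (50 + √6)*46 = 2300 + 46*√6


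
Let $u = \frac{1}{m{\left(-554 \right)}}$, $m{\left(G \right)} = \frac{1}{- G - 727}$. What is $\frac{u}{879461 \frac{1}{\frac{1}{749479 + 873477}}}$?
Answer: $- \frac{173}{1427326506716} \approx -1.2121 \cdot 10^{-10}$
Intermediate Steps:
$m{\left(G \right)} = \frac{1}{-727 - G}$
$u = -173$ ($u = \frac{1}{\left(-1\right) \frac{1}{727 - 554}} = \frac{1}{\left(-1\right) \frac{1}{173}} = \frac{1}{- \frac{1}{173}} = -173$)
$\frac{u}{879461 \frac{1}{\frac{1}{749479 + 873477}}} = - \frac{173}{879461 \frac{1}{\frac{1}{749479 + 873477}}} = - \frac{173}{879461 \frac{1}{\frac{1}{1622956}}} = - \frac{173}{879461 \cdot 1622956} = - \frac{173}{1427326506716}$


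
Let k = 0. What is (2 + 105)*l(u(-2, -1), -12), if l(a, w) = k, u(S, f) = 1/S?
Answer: 0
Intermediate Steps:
l(a, w) = 0
(2 + 105)*l(u(-2, -1), -12) = (2 + 105)*0 = 107*0 = 0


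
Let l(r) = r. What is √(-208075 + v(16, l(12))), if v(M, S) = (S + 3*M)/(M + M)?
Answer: I*√3329170/4 ≈ 456.15*I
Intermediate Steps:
v(M, S) = (S + 3*M)/(2*M) (v(M, S) = (S + 3*M)/((2*M)) = (S + 3*M)*(1/(2*M)) = (S + 3*M)/(2*M))
√(-208075 + v(16, l(12))) = √(-208075 + (½)*(12 + 3*16)/16) = √(-208075 + (½)*(1/16)*(12 + 48)) = √(-208075 + (½)*(1/16)*60) = √(-208075 + 15/8) = √(-1664585/8) = I*√3329170/4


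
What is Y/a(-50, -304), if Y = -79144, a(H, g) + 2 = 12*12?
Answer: -39572/71 ≈ -557.35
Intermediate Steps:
a(H, g) = 142 (a(H, g) = -2 + 12*12 = -2 + 144 = 142)
Y/a(-50, -304) = -79144/142 = -79144*1/142 = -39572/71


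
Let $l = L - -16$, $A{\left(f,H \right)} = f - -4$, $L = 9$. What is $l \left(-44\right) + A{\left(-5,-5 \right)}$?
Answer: $-1101$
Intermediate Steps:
$A{\left(f,H \right)} = 4 + f$ ($A{\left(f,H \right)} = f + 4 = 4 + f$)
$l = 25$ ($l = 9 - -16 = 9 + 16 = 25$)
$l \left(-44\right) + A{\left(-5,-5 \right)} = 25 \left(-44\right) + \left(4 - 5\right) = -1100 - 1 = -1101$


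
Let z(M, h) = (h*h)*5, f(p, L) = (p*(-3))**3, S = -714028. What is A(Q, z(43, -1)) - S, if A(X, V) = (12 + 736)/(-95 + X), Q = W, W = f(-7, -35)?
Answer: 3272390698/4583 ≈ 7.1403e+5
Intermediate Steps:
f(p, L) = -27*p**3 (f(p, L) = (-3*p)**3 = -27*p**3)
z(M, h) = 5*h**2 (z(M, h) = h**2*5 = 5*h**2)
W = 9261 (W = -27*(-7)**3 = -27*(-343) = 9261)
Q = 9261
A(X, V) = 748/(-95 + X)
A(Q, z(43, -1)) - S = 748/(-95 + 9261) - 1*(-714028) = 748/9166 + 714028 = 748*(1/9166) + 714028 = 374/4583 + 714028 = 3272390698/4583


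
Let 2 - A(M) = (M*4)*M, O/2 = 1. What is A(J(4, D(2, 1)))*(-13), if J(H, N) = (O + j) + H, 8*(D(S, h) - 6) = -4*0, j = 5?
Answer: 6266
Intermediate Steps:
O = 2 (O = 2*1 = 2)
D(S, h) = 6 (D(S, h) = 6 + (-4*0)/8 = 6 + (⅛)*0 = 6 + 0 = 6)
J(H, N) = 7 + H (J(H, N) = (2 + 5) + H = 7 + H)
A(M) = 2 - 4*M² (A(M) = 2 - M*4*M = 2 - 4*M*M = 2 - 4*M²)
A(J(4, D(2, 1)))*(-13) = (2 - 4*(7 + 4)²)*(-13) = (2 - 4*11²)*(-13) = (2 - 4*121)*(-13) = (2 - 484)*(-13) = -482*(-13) = 6266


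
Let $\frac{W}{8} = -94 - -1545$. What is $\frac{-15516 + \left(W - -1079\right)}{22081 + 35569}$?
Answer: $- \frac{2829}{57650} \approx -0.049072$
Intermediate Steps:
$W = 11608$ ($W = 8 \left(-94 - -1545\right) = 8 \left(-94 + 1545\right) = 8 \cdot 1451 = 11608$)
$\frac{-15516 + \left(W - -1079\right)}{22081 + 35569} = \frac{-15516 + \left(11608 - -1079\right)}{22081 + 35569} = \frac{-15516 + \left(11608 + 1079\right)}{57650} = \left(-15516 + 12687\right) \frac{1}{57650} = \left(-2829\right) \frac{1}{57650} = - \frac{2829}{57650}$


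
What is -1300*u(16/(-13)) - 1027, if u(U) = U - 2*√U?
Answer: 573 + 800*I*√13 ≈ 573.0 + 2884.4*I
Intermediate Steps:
u(U) = U - 2*√U
-1300*u(16/(-13)) - 1027 = -1300*(16/(-13) - 2*4*(I*√13/13)) - 1027 = -1300*(16*(-1/13) - 2*4*I*√13/13) - 1027 = -1300*(-16/13 - 8*I*√13/13) - 1027 = (1600 + 800*I*√13) - 1027 = 573 + 800*I*√13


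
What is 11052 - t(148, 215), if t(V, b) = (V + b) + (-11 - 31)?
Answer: 10731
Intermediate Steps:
t(V, b) = -42 + V + b (t(V, b) = (V + b) - 42 = -42 + V + b)
11052 - t(148, 215) = 11052 - (-42 + 148 + 215) = 11052 - 1*321 = 11052 - 321 = 10731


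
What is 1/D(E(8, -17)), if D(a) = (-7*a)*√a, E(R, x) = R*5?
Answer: -√10/5600 ≈ -0.00056469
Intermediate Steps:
E(R, x) = 5*R
D(a) = -7*a^(3/2)
1/D(E(8, -17)) = 1/(-7*80*√10) = 1/(-560*√10) = -√10/5600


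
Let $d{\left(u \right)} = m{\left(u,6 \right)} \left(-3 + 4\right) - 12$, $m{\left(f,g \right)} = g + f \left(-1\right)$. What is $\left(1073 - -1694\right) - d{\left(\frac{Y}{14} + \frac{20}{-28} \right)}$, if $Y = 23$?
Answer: $\frac{38835}{14} \approx 2773.9$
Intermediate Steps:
$m{\left(f,g \right)} = g - f$
$d{\left(u \right)} = -6 - u$ ($d{\left(u \right)} = \left(6 - u\right) \left(-3 + 4\right) - 12 = \left(6 - u\right) 1 - 12 = \left(6 - u\right) - 12 = -6 - u$)
$\left(1073 - -1694\right) - d{\left(\frac{Y}{14} + \frac{20}{-28} \right)} = \left(1073 - -1694\right) - \left(-6 - \left(\frac{23}{14} + \frac{20}{-28}\right)\right) = \left(1073 + 1694\right) - \left(-6 - \left(23 \cdot \frac{1}{14} + 20 \left(- \frac{1}{28}\right)\right)\right) = 2767 - \left(-6 - \left(\frac{23}{14} - \frac{5}{7}\right)\right) = 2767 - \left(-6 - \frac{13}{14}\right) = 2767 - - \frac{97}{14} = 2767 + \frac{97}{14} = \frac{38835}{14}$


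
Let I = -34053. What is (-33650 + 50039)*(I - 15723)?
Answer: -815778864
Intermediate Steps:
(-33650 + 50039)*(I - 15723) = (-33650 + 50039)*(-34053 - 15723) = 16389*(-49776) = -815778864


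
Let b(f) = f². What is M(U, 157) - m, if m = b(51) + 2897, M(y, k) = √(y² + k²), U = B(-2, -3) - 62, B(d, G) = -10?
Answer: -5498 + √29833 ≈ -5325.3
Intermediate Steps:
U = -72 (U = -10 - 62 = -72)
M(y, k) = √(k² + y²)
m = 5498 (m = 51² + 2897 = 2601 + 2897 = 5498)
M(U, 157) - m = √(157² + (-72)²) - 1*5498 = √(24649 + 5184) - 5498 = √29833 - 5498 = -5498 + √29833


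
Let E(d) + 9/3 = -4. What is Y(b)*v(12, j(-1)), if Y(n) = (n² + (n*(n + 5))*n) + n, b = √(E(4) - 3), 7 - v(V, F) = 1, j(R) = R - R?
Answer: -360 - 54*I*√10 ≈ -360.0 - 170.76*I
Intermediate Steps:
j(R) = 0
E(d) = -7 (E(d) = -3 - 4 = -7)
v(V, F) = 6 (v(V, F) = 7 - 1*1 = 7 - 1 = 6)
b = I*√10 (b = √(-7 - 3) = √(-10) = I*√10 ≈ 3.1623*I)
Y(n) = n + n² + n²*(5 + n) (Y(n) = (n² + (n*(5 + n))*n) + n = (n² + n²*(5 + n)) + n = n + n² + n²*(5 + n))
Y(b)*v(12, j(-1)) = ((I*√10)*(1 + (I*√10)² + 6*(I*√10)))*6 = ((I*√10)*(1 - 10 + 6*I*√10))*6 = ((I*√10)*(-9 + 6*I*√10))*6 = (I*√10*(-9 + 6*I*√10))*6 = 6*I*√10*(-9 + 6*I*√10)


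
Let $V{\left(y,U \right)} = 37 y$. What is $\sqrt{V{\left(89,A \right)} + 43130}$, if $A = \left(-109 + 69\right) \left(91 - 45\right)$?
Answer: $\sqrt{46423} \approx 215.46$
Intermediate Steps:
$A = -1840$ ($A = \left(-40\right) 46 = -1840$)
$\sqrt{V{\left(89,A \right)} + 43130} = \sqrt{37 \cdot 89 + 43130} = \sqrt{3293 + 43130} = \sqrt{46423}$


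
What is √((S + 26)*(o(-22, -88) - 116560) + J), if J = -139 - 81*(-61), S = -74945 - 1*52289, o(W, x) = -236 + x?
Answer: √14868584674 ≈ 1.2194e+5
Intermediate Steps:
S = -127234 (S = -74945 - 52289 = -127234)
J = 4802 (J = -139 + 4941 = 4802)
√((S + 26)*(o(-22, -88) - 116560) + J) = √((-127234 + 26)*((-236 - 88) - 116560) + 4802) = √(-127208*(-324 - 116560) + 4802) = √(-127208*(-116884) + 4802) = √(14868579872 + 4802) = √14868584674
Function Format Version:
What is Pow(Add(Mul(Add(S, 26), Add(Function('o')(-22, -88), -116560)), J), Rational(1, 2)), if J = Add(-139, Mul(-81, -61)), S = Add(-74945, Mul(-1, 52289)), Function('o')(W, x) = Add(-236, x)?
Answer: Pow(14868584674, Rational(1, 2)) ≈ 1.2194e+5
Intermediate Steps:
S = -127234 (S = Add(-74945, -52289) = -127234)
J = 4802 (J = Add(-139, 4941) = 4802)
Pow(Add(Mul(Add(S, 26), Add(Function('o')(-22, -88), -116560)), J), Rational(1, 2)) = Pow(Add(Mul(Add(-127234, 26), Add(Add(-236, -88), -116560)), 4802), Rational(1, 2)) = Pow(Add(Mul(-127208, Add(-324, -116560)), 4802), Rational(1, 2)) = Pow(Add(Mul(-127208, -116884), 4802), Rational(1, 2)) = Pow(Add(14868579872, 4802), Rational(1, 2)) = Pow(14868584674, Rational(1, 2))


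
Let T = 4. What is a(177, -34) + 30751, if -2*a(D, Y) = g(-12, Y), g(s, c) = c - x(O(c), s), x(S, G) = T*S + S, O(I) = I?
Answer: 30683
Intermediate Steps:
x(S, G) = 5*S (x(S, G) = 4*S + S = 5*S)
g(s, c) = -4*c (g(s, c) = c - 5*c = -4*c)
a(D, Y) = 2*Y (a(D, Y) = -(-2)*Y = 2*Y)
a(177, -34) + 30751 = 2*(-34) + 30751 = -68 + 30751 = 30683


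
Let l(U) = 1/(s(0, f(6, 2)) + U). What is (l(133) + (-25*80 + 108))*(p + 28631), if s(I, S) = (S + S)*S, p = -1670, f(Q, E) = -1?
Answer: -2295450553/45 ≈ -5.1010e+7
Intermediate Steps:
s(I, S) = 2*S**2 (s(I, S) = (2*S)*S = 2*S**2)
l(U) = 1/(2 + U) (l(U) = 1/(2*(-1)**2 + U) = 1/(2*1 + U) = 1/(2 + U))
(l(133) + (-25*80 + 108))*(p + 28631) = (1/(2 + 133) + (-25*80 + 108))*(-1670 + 28631) = (1/135 + (-2000 + 108))*26961 = (1/135 - 1892)*26961 = -255419/135*26961 = -2295450553/45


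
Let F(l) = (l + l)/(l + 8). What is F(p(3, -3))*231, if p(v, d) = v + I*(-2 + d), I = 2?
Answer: -3234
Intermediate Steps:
p(v, d) = -4 + v + 2*d (p(v, d) = v + 2*(-2 + d) = v + (-4 + 2*d) = -4 + v + 2*d)
F(l) = 2*l/(8 + l) (F(l) = (2*l)/(8 + l) = 2*l/(8 + l))
F(p(3, -3))*231 = (2*(-4 + 3 + 2*(-3))/(8 + (-4 + 3 + 2*(-3))))*231 = (2*(-4 + 3 - 6)/(8 + (-4 + 3 - 6)))*231 = (2*(-7)/(8 - 7))*231 = (2*(-7)/1)*231 = (2*(-7)*1)*231 = -14*231 = -3234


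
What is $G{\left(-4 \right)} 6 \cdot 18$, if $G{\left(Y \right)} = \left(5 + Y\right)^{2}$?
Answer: $108$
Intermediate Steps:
$G{\left(-4 \right)} 6 \cdot 18 = \left(5 - 4\right)^{2} \cdot 6 \cdot 18 = 1^{2} \cdot 6 \cdot 18 = 1 \cdot 6 \cdot 18 = 6 \cdot 18 = 108$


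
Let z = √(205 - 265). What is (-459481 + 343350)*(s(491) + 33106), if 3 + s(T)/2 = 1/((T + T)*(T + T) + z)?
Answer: 116131*(-33100*√15 + 15959562201*I)/(√15 - 482162*I) ≈ -3.8439e+9 - 7.6294e-6*I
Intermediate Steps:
z = 2*I*√15 (z = √(-60) = 2*I*√15 ≈ 7.746*I)
s(T) = -6 + 2/(4*T² + 2*I*√15) (s(T) = -6 + 2/((T + T)*(T + T) + 2*I*√15) = -6 + 2/((2*T)*(2*T) + 2*I*√15) = -6 + 2/(4*T² + 2*I*√15))
(-459481 + 343350)*(s(491) + 33106) = (-459481 + 343350)*((1 - 12*491² - 6*I*√15)/(2*491² + I*√15) + 33106) = -116131*((1 - 12*241081 - 6*I*√15)/(2*241081 + I*√15) + 33106) = -116131*((1 - 2892972 - 6*I*√15)/(482162 + I*√15) + 33106) = -116131*((-2892971 - 6*I*√15)/(482162 + I*√15) + 33106) = -116131*(33106 + (-2892971 - 6*I*√15)/(482162 + I*√15)) = -3844632886 - 116131*(-2892971 - 6*I*√15)/(482162 + I*√15)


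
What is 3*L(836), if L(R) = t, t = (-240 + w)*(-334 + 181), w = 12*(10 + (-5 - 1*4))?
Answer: 104652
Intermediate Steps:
w = 12 (w = 12*(10 + (-5 - 4)) = 12*(10 - 9) = 12*1 = 12)
t = 34884 (t = (-240 + 12)*(-334 + 181) = -228*(-153) = 34884)
L(R) = 34884
3*L(836) = 3*34884 = 104652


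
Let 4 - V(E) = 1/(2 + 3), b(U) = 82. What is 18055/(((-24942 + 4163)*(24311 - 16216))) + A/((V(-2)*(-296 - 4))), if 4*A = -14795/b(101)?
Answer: 99274268735/2515823575584 ≈ 0.039460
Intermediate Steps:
V(E) = 19/5 (V(E) = 4 - 1/(2 + 3) = 4 - 1/5 = 4 - 1*⅕ = 4 - ⅕ = 19/5)
A = -14795/328 (A = (-14795/82)/4 = (-14795*1/82)/4 = (¼)*(-14795/82) = -14795/328 ≈ -45.107)
18055/(((-24942 + 4163)*(24311 - 16216))) + A/((V(-2)*(-296 - 4))) = 18055/(((-24942 + 4163)*(24311 - 16216))) - 14795*5/(19*(-296 - 4))/328 = 18055/((-20779*8095)) - 14795/(328*((19/5)*(-300))) = 18055/(-168206005) - 14795/328/(-1140) = 18055*(-1/168206005) - 14795/328*(-1/1140) = -3611/33641201 + 2959/74784 = 99274268735/2515823575584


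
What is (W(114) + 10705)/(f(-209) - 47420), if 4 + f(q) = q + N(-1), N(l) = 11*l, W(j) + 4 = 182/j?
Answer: -152512/678927 ≈ -0.22464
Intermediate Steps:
W(j) = -4 + 182/j
f(q) = -15 + q (f(q) = -4 + (q + 11*(-1)) = -4 + (q - 11) = -4 + (-11 + q) = -15 + q)
(W(114) + 10705)/(f(-209) - 47420) = ((-4 + 182/114) + 10705)/((-15 - 209) - 47420) = ((-4 + 182*(1/114)) + 10705)/(-224 - 47420) = ((-4 + 91/57) + 10705)/(-47644) = (-137/57 + 10705)*(-1/47644) = (610048/57)*(-1/47644) = -152512/678927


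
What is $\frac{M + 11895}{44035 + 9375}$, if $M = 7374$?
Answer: $\frac{19269}{53410} \approx 0.36077$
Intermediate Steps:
$\frac{M + 11895}{44035 + 9375} = \frac{7374 + 11895}{44035 + 9375} = \frac{19269}{53410}$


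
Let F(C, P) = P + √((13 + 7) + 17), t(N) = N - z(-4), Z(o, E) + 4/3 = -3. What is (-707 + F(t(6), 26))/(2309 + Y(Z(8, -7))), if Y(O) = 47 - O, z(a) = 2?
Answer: -2043/7081 + 3*√37/7081 ≈ -0.28594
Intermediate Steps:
Z(o, E) = -13/3 (Z(o, E) = -4/3 - 3 = -13/3)
t(N) = -2 + N (t(N) = N - 1*2 = N - 2 = -2 + N)
F(C, P) = P + √37 (F(C, P) = P + √(20 + 17) = P + √37)
(-707 + F(t(6), 26))/(2309 + Y(Z(8, -7))) = (-707 + (26 + √37))/(2309 + (47 - 1*(-13/3))) = (-681 + √37)/(2309 + (47 + 13/3)) = (-681 + √37)/(2309 + 154/3) = (-681 + √37)/(7081/3) = (-681 + √37)*(3/7081) = -2043/7081 + 3*√37/7081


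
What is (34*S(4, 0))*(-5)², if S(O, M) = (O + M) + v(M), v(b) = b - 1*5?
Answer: -850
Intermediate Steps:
v(b) = -5 + b (v(b) = b - 5 = -5 + b)
S(O, M) = -5 + O + 2*M (S(O, M) = (O + M) + (-5 + M) = (M + O) + (-5 + M) = -5 + O + 2*M)
(34*S(4, 0))*(-5)² = (34*(-5 + 4 + 2*0))*(-5)² = (34*(-5 + 4 + 0))*25 = (34*(-1))*25 = -34*25 = -850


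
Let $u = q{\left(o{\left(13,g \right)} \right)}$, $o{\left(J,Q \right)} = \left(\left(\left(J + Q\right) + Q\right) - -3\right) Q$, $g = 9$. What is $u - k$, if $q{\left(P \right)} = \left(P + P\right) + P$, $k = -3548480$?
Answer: $3549398$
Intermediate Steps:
$o{\left(J,Q \right)} = Q \left(3 + J + 2 Q\right)$ ($o{\left(J,Q \right)} = \left(\left(J + 2 Q\right) + 3\right) Q = \left(3 + J + 2 Q\right) Q = Q \left(3 + J + 2 Q\right)$)
$q{\left(P \right)} = 3 P$ ($q{\left(P \right)} = 2 P + P = 3 P$)
$u = 918$ ($u = 3 \cdot 9 \left(3 + 13 + 2 \cdot 9\right) = 3 \cdot 9 \left(3 + 13 + 18\right) = 3 \cdot 9 \cdot 34 = 3 \cdot 306 = 918$)
$u - k = 918 - -3548480 = 918 + 3548480 = 3549398$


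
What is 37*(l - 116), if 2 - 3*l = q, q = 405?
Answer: -27787/3 ≈ -9262.3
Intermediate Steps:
l = -403/3 (l = ⅔ - ⅓*405 = ⅔ - 135 = -403/3 ≈ -134.33)
37*(l - 116) = 37*(-403/3 - 116) = 37*(-751/3) = -27787/3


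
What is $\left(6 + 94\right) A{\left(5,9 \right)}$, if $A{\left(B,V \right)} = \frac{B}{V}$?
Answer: $\frac{500}{9} \approx 55.556$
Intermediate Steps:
$\left(6 + 94\right) A{\left(5,9 \right)} = \left(6 + 94\right) \frac{5}{9} = 100 \cdot 5 \cdot \frac{1}{9} = 100 \cdot \frac{5}{9} = \frac{500}{9}$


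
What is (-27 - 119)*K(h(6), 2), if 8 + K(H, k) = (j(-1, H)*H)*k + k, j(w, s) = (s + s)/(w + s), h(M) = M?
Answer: -16644/5 ≈ -3328.8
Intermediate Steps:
j(w, s) = 2*s/(s + w) (j(w, s) = (2*s)/(s + w) = 2*s/(s + w))
K(H, k) = -8 + k + 2*k*H²/(-1 + H) (K(H, k) = -8 + (((2*H/(H - 1))*H)*k + k) = -8 + (((2*H/(-1 + H))*H)*k + k) = -8 + ((2*H²/(-1 + H))*k + k) = -8 + (2*k*H²/(-1 + H) + k) = -8 + (k + 2*k*H²/(-1 + H)) = -8 + k + 2*k*H²/(-1 + H))
(-27 - 119)*K(h(6), 2) = (-27 - 119)*(((-1 + 6)*(-8 + 2) + 2*2*6²)/(-1 + 6)) = -146*(5*(-6) + 2*2*36)/5 = -146*(-30 + 144)/5 = -146*114/5 = -16644/5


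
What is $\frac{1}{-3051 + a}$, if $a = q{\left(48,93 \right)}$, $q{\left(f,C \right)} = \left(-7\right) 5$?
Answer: $- \frac{1}{3086} \approx -0.00032404$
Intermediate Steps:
$q{\left(f,C \right)} = -35$
$a = -35$
$\frac{1}{-3051 + a} = \frac{1}{-3051 - 35} = \frac{1}{-3086} = - \frac{1}{3086}$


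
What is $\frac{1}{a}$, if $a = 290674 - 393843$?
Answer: $- \frac{1}{103169} \approx -9.6928 \cdot 10^{-6}$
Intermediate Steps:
$a = -103169$
$\frac{1}{a} = \frac{1}{-103169} = - \frac{1}{103169}$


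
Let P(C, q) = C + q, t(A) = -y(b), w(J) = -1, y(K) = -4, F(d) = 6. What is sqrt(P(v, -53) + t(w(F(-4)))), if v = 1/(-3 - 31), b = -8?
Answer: I*sqrt(56678)/34 ≈ 7.0021*I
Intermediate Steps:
t(A) = 4 (t(A) = -1*(-4) = 4)
v = -1/34 (v = 1/(-34) = -1/34 ≈ -0.029412)
sqrt(P(v, -53) + t(w(F(-4)))) = sqrt((-1/34 - 53) + 4) = sqrt(-1803/34 + 4) = sqrt(-1667/34) = I*sqrt(56678)/34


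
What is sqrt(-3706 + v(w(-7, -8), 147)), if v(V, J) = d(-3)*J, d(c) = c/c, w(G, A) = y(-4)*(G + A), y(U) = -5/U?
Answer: I*sqrt(3559) ≈ 59.657*I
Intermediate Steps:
w(G, A) = 5*A/4 + 5*G/4 (w(G, A) = (-5/(-4))*(G + A) = (-5*(-1/4))*(A + G) = 5*(A + G)/4 = 5*A/4 + 5*G/4)
d(c) = 1
v(V, J) = J (v(V, J) = 1*J = J)
sqrt(-3706 + v(w(-7, -8), 147)) = sqrt(-3706 + 147) = sqrt(-3559) = I*sqrt(3559)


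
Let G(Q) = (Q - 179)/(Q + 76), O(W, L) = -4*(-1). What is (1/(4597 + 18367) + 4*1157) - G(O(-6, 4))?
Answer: 425310507/91856 ≈ 4630.2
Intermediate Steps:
O(W, L) = 4
G(Q) = (-179 + Q)/(76 + Q)
(1/(4597 + 18367) + 4*1157) - G(O(-6, 4)) = (1/(4597 + 18367) + 4*1157) - (-179 + 4)/(76 + 4) = (1/22964 + 4628) - (-175)/80 = 106277393/22964 - 1*(-35/16) = 106277393/22964 + 35/16 = 425310507/91856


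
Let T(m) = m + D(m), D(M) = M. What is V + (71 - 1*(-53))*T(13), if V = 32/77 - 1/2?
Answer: 496483/154 ≈ 3223.9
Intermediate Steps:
V = -13/154 (V = 32*(1/77) - 1*½ = 32/77 - ½ = -13/154 ≈ -0.084416)
T(m) = 2*m (T(m) = m + m = 2*m)
V + (71 - 1*(-53))*T(13) = -13/154 + (71 - 1*(-53))*(2*13) = -13/154 + (71 + 53)*26 = -13/154 + 124*26 = -13/154 + 3224 = 496483/154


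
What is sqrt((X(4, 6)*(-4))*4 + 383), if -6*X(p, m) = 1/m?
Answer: sqrt(3451)/3 ≈ 19.582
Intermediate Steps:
X(p, m) = -1/(6*m)
sqrt((X(4, 6)*(-4))*4 + 383) = sqrt((-1/6/6*(-4))*4 + 383) = sqrt((-1/6*1/6*(-4))*4 + 383) = sqrt(-1/36*(-4)*4 + 383) = sqrt((1/9)*4 + 383) = sqrt(4/9 + 383) = sqrt(3451/9) = sqrt(3451)/3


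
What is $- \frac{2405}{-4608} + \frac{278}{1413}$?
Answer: $\frac{57769}{80384} \approx 0.71866$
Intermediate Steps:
$- \frac{2405}{-4608} + \frac{278}{1413} = \left(-2405\right) \left(- \frac{1}{4608}\right) + 278 \cdot \frac{1}{1413} = \frac{2405}{4608} + \frac{278}{1413} = \frac{57769}{80384}$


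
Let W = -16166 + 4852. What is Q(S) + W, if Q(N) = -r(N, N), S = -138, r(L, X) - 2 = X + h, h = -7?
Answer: -11171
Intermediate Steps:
r(L, X) = -5 + X (r(L, X) = 2 + (X - 7) = 2 + (-7 + X) = -5 + X)
Q(N) = 5 - N (Q(N) = -(-5 + N) = 5 - N)
W = -11314
Q(S) + W = (5 - 1*(-138)) - 11314 = (5 + 138) - 11314 = 143 - 11314 = -11171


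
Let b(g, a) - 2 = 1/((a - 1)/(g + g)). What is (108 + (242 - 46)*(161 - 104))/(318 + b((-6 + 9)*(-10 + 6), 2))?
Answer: 1410/37 ≈ 38.108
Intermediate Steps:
b(g, a) = 2 + 2*g/(-1 + a) (b(g, a) = 2 + 1/((a - 1)/(g + g)) = 2 + 1/((-1 + a)/((2*g))) = 2 + 1/((-1 + a)*(1/(2*g))) = 2 + 1/((-1 + a)/(2*g)) = 2 + 2*g/(-1 + a))
(108 + (242 - 46)*(161 - 104))/(318 + b((-6 + 9)*(-10 + 6), 2)) = (108 + (242 - 46)*(161 - 104))/(318 + 2*(-1 + 2 + (-6 + 9)*(-10 + 6))/(-1 + 2)) = (108 + 196*57)/(318 + 2*(-1 + 2 + 3*(-4))/1) = (108 + 11172)/(318 + 2*1*(-1 + 2 - 12)) = 11280/(318 + 2*1*(-11)) = 11280/(318 - 22) = 11280/296 = 11280*(1/296) = 1410/37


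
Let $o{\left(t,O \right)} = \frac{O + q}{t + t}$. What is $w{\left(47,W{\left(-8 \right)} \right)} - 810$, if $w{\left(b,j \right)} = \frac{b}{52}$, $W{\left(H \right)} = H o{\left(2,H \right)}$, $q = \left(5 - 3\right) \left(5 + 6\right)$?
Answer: $- \frac{42073}{52} \approx -809.1$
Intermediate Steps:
$q = 22$ ($q = 2 \cdot 11 = 22$)
$o{\left(t,O \right)} = \frac{22 + O}{2 t}$ ($o{\left(t,O \right)} = \frac{O + 22}{t + t} = \frac{22 + O}{2 t}$)
$W{\left(H \right)} = H \left(\frac{11}{2} + \frac{H}{4}\right)$ ($W{\left(H \right)} = H \frac{22 + H}{2 \cdot 2} = H \frac{1}{2} \cdot \frac{1}{2} \left(22 + H\right) = H \left(\frac{11}{2} + \frac{H}{4}\right)$)
$w{\left(b,j \right)} = \frac{b}{52}$ ($w{\left(b,j \right)} = b \frac{1}{52} = \frac{b}{52}$)
$w{\left(47,W{\left(-8 \right)} \right)} - 810 = \frac{1}{52} \cdot 47 - 810 = \frac{47}{52} - 810 = - \frac{42073}{52}$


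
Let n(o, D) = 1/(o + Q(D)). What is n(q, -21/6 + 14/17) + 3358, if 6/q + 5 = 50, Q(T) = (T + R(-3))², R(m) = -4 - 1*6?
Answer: 9364562606/2788727 ≈ 3358.0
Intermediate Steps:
R(m) = -10 (R(m) = -4 - 6 = -10)
Q(T) = (-10 + T)² (Q(T) = (T - 10)² = (-10 + T)²)
q = 2/15 (q = 6/(-5 + 50) = 6/45 = 6*(1/45) = 2/15 ≈ 0.13333)
n(o, D) = 1/(o + (-10 + D)²)
n(q, -21/6 + 14/17) + 3358 = 1/(2/15 + (-10 + (-21/6 + 14/17))²) + 3358 = 1/(2/15 + (-10 + (-21*⅙ + 14*(1/17)))²) + 3358 = 1/(2/15 + (-10 + (-7/2 + 14/17))²) + 3358 = 1/(2/15 + (-10 - 91/34)²) + 3358 = 1/(2/15 + (-431/34)²) + 3358 = 1/(2/15 + 185761/1156) + 3358 = 1/(2788727/17340) + 3358 = 17340/2788727 + 3358 = 9364562606/2788727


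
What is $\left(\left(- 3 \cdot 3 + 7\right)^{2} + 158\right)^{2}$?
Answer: $26244$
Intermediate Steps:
$\left(\left(- 3 \cdot 3 + 7\right)^{2} + 158\right)^{2} = \left(\left(\left(-1\right) 9 + 7\right)^{2} + 158\right)^{2} = \left(\left(-9 + 7\right)^{2} + 158\right)^{2} = \left(\left(-2\right)^{2} + 158\right)^{2} = \left(4 + 158\right)^{2} = 162^{2} = 26244$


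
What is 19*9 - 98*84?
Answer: -8061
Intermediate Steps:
19*9 - 98*84 = 171 - 8232 = -8061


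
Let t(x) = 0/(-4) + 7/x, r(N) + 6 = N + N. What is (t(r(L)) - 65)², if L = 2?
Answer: 18769/4 ≈ 4692.3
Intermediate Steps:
r(N) = -6 + 2*N (r(N) = -6 + (N + N) = -6 + 2*N)
t(x) = 7/x (t(x) = 0*(-¼) + 7/x = 0 + 7/x = 7/x)
(t(r(L)) - 65)² = (7/(-6 + 2*2) - 65)² = (7/(-6 + 4) - 65)² = (7/(-2) - 65)² = (7*(-½) - 65)² = (-7/2 - 65)² = (-137/2)² = 18769/4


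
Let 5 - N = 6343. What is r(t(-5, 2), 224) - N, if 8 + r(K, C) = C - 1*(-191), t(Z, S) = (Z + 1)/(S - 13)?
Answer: 6745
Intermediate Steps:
N = -6338 (N = 5 - 1*6343 = 5 - 6343 = -6338)
t(Z, S) = (1 + Z)/(-13 + S)
r(K, C) = 183 + C (r(K, C) = -8 + (C - 1*(-191)) = -8 + (C + 191) = -8 + (191 + C) = 183 + C)
r(t(-5, 2), 224) - N = (183 + 224) - 1*(-6338) = 407 + 6338 = 6745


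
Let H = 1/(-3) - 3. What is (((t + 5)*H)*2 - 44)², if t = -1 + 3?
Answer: 73984/9 ≈ 8220.4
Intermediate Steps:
H = -10/3 (H = -⅓*1 - 3 = -⅓ - 3 = -10/3 ≈ -3.3333)
t = 2
(((t + 5)*H)*2 - 44)² = (((2 + 5)*(-10/3))*2 - 44)² = ((7*(-10/3))*2 - 44)² = (-70/3*2 - 44)² = (-140/3 - 44)² = (-272/3)² = 73984/9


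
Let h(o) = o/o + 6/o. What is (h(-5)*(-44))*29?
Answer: 1276/5 ≈ 255.20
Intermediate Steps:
h(o) = 1 + 6/o
(h(-5)*(-44))*29 = (((6 - 5)/(-5))*(-44))*29 = (-⅕*1*(-44))*29 = -⅕*(-44)*29 = (44/5)*29 = 1276/5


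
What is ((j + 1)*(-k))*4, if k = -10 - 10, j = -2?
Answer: -80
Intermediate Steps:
k = -20
((j + 1)*(-k))*4 = ((-2 + 1)*(-1*(-20)))*4 = -1*20*4 = -20*4 = -80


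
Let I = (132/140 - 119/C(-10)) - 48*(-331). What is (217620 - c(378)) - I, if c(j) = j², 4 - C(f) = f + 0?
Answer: 4119889/70 ≈ 58856.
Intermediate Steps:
C(f) = 4 - f (C(f) = 4 - (f + 0) = 4 - f)
I = 1111631/70 (I = (132/140 - 119/(4 - 1*(-10))) - 48*(-331) = (132*(1/140) - 119/(4 + 10)) + 15888 = (33/35 - 119/14) + 15888 = (33/35 - 119*1/14) + 15888 = (33/35 - 17/2) + 15888 = -529/70 + 15888 = 1111631/70 ≈ 15880.)
(217620 - c(378)) - I = (217620 - 1*378²) - 1*1111631/70 = (217620 - 1*142884) - 1111631/70 = (217620 - 142884) - 1111631/70 = 74736 - 1111631/70 = 4119889/70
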